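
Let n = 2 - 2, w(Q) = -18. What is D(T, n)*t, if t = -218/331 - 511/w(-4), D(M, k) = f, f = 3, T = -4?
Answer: 165217/1986 ≈ 83.191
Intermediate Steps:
n = 0
D(M, k) = 3
t = 165217/5958 (t = -218/331 - 511/(-18) = -218*1/331 - 511*(-1/18) = -218/331 + 511/18 = 165217/5958 ≈ 27.730)
D(T, n)*t = 3*(165217/5958) = 165217/1986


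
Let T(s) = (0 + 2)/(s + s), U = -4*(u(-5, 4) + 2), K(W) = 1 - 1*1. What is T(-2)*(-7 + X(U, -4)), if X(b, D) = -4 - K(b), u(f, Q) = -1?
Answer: 11/2 ≈ 5.5000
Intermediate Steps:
K(W) = 0 (K(W) = 1 - 1 = 0)
U = -4 (U = -4*(-1 + 2) = -4*1 = -4)
X(b, D) = -4 (X(b, D) = -4 - 1*0 = -4 + 0 = -4)
T(s) = 1/s (T(s) = 2/((2*s)) = 2*(1/(2*s)) = 1/s)
T(-2)*(-7 + X(U, -4)) = (-7 - 4)/(-2) = -½*(-11) = 11/2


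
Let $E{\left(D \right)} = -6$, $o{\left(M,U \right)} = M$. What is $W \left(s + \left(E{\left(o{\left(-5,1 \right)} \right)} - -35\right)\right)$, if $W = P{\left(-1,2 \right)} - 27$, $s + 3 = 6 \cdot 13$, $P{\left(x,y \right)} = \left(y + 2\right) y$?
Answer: $-1976$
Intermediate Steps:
$P{\left(x,y \right)} = y \left(2 + y\right)$ ($P{\left(x,y \right)} = \left(2 + y\right) y = y \left(2 + y\right)$)
$s = 75$ ($s = -3 + 6 \cdot 13 = -3 + 78 = 75$)
$W = -19$ ($W = 2 \left(2 + 2\right) - 27 = 2 \cdot 4 - 27 = 8 - 27 = -19$)
$W \left(s + \left(E{\left(o{\left(-5,1 \right)} \right)} - -35\right)\right) = - 19 \left(75 - -29\right) = - 19 \left(75 + \left(-6 + 35\right)\right) = - 19 \left(75 + 29\right) = \left(-19\right) 104 = -1976$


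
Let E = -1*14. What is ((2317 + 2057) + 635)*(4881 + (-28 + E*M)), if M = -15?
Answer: 25360567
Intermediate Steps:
E = -14
((2317 + 2057) + 635)*(4881 + (-28 + E*M)) = ((2317 + 2057) + 635)*(4881 + (-28 - 14*(-15))) = (4374 + 635)*(4881 + (-28 + 210)) = 5009*(4881 + 182) = 5009*5063 = 25360567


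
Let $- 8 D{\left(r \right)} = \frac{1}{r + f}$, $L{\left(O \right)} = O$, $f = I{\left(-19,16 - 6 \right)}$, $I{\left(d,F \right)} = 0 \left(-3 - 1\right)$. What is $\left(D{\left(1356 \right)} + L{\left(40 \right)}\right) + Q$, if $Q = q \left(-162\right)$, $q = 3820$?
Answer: $- \frac{6712742401}{10848} \approx -6.188 \cdot 10^{5}$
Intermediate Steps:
$I{\left(d,F \right)} = 0$ ($I{\left(d,F \right)} = 0 \left(-4\right) = 0$)
$f = 0$
$Q = -618840$ ($Q = 3820 \left(-162\right) = -618840$)
$D{\left(r \right)} = - \frac{1}{8 r}$ ($D{\left(r \right)} = - \frac{1}{8 \left(r + 0\right)} = - \frac{1}{8 r}$)
$\left(D{\left(1356 \right)} + L{\left(40 \right)}\right) + Q = \left(- \frac{1}{8 \cdot 1356} + 40\right) - 618840 = \left(\left(- \frac{1}{8}\right) \frac{1}{1356} + 40\right) - 618840 = \left(- \frac{1}{10848} + 40\right) - 618840 = \frac{433919}{10848} - 618840 = - \frac{6712742401}{10848}$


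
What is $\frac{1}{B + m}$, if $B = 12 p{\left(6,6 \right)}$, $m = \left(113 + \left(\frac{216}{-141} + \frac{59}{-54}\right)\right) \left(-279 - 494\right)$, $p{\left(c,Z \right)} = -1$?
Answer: $- \frac{2538}{216573265} \approx -1.1719 \cdot 10^{-5}$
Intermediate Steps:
$m = - \frac{216542809}{2538}$ ($m = \left(113 + \left(216 \left(- \frac{1}{141}\right) + 59 \left(- \frac{1}{54}\right)\right)\right) \left(-773\right) = \left(113 - \frac{6661}{2538}\right) \left(-773\right) = \frac{280133}{2538} \left(-773\right) = - \frac{216542809}{2538} \approx -85320.0$)
$B = -12$ ($B = 12 \left(-1\right) = -12$)
$\frac{1}{B + m} = \frac{1}{-12 - \frac{216542809}{2538}} = \frac{1}{- \frac{216573265}{2538}} = - \frac{2538}{216573265}$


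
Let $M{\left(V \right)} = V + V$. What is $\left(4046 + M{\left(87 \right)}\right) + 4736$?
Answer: $8956$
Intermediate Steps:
$M{\left(V \right)} = 2 V$
$\left(4046 + M{\left(87 \right)}\right) + 4736 = \left(4046 + 2 \cdot 87\right) + 4736 = \left(4046 + 174\right) + 4736 = 4220 + 4736 = 8956$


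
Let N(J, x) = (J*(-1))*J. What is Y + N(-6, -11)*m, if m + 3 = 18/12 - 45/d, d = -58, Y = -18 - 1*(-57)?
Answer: 1887/29 ≈ 65.069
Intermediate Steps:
N(J, x) = -J**2 (N(J, x) = (-J)*J = -J**2)
Y = 39 (Y = -18 + 57 = 39)
m = -21/29 (m = -3 + (18/12 - 45/(-58)) = -3 + (18*(1/12) - 45*(-1/58)) = -3 + (3/2 + 45/58) = -3 + 66/29 = -21/29 ≈ -0.72414)
Y + N(-6, -11)*m = 39 - 1*(-6)**2*(-21/29) = 39 - 1*36*(-21/29) = 39 - 36*(-21/29) = 39 + 756/29 = 1887/29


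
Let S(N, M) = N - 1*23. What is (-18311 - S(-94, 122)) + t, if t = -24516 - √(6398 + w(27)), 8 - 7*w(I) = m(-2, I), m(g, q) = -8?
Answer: -42710 - 3*√34846/7 ≈ -42790.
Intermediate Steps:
w(I) = 16/7 (w(I) = 8/7 - ⅐*(-8) = 8/7 + 8/7 = 16/7)
S(N, M) = -23 + N (S(N, M) = N - 23 = -23 + N)
t = -24516 - 3*√34846/7 (t = -24516 - √(6398 + 16/7) = -24516 - √(44802/7) = -24516 - 3*√34846/7 ≈ -24596.)
(-18311 - S(-94, 122)) + t = (-18311 - (-23 - 94)) + (-24516 - 3*√34846/7) = (-18311 - 1*(-117)) + (-24516 - 3*√34846/7) = (-18311 + 117) + (-24516 - 3*√34846/7) = -18194 + (-24516 - 3*√34846/7) = -42710 - 3*√34846/7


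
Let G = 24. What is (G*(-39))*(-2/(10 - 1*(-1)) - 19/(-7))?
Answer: -182520/77 ≈ -2370.4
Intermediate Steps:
(G*(-39))*(-2/(10 - 1*(-1)) - 19/(-7)) = (24*(-39))*(-2/(10 - 1*(-1)) - 19/(-7)) = -936*(-2/(10 + 1) - 19*(-⅐)) = -936*(-2/11 + 19/7) = -936*195/77 = -182520/77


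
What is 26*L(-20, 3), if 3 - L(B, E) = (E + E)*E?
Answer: -390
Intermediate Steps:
L(B, E) = 3 - 2*E² (L(B, E) = 3 - (E + E)*E = 3 - 2*E*E = 3 - 2*E²)
26*L(-20, 3) = 26*(3 - 2*3²) = 26*(3 - 2*9) = 26*(3 - 18) = 26*(-15) = -390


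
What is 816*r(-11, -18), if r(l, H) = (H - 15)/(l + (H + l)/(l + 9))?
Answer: -53856/7 ≈ -7693.7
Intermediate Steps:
r(l, H) = (-15 + H)/(l + (H + l)/(9 + l))
816*r(-11, -18) = 816*((-135 - 15*(-11) + 9*(-18) - 18*(-11))/(-18 + (-11)² + 10*(-11))) = 816*((-135 + 165 - 162 + 198)/(-18 + 121 - 110)) = 816*(66/(-7)) = 816*(-⅐*66) = 816*(-66/7) = -53856/7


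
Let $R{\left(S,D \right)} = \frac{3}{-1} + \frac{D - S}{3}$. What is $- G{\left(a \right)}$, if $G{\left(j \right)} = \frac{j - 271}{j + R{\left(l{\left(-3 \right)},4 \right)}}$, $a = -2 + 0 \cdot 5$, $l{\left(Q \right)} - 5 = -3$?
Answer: $-63$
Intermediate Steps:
$l{\left(Q \right)} = 2$ ($l{\left(Q \right)} = 5 - 3 = 2$)
$R{\left(S,D \right)} = -3 - \frac{S}{3} + \frac{D}{3}$ ($R{\left(S,D \right)} = 3 \left(-1\right) + \left(D - S\right) \frac{1}{3} = -3 + \left(- \frac{S}{3} + \frac{D}{3}\right) = -3 - \frac{S}{3} + \frac{D}{3}$)
$a = -2$ ($a = -2 + 0 = -2$)
$G{\left(j \right)} = \frac{-271 + j}{- \frac{7}{3} + j}$ ($G{\left(j \right)} = \frac{j - 271}{j - \frac{7}{3}} = \frac{-271 + j}{j - \frac{7}{3}} = \frac{-271 + j}{- \frac{7}{3} + j}$)
$- G{\left(a \right)} = - \frac{3 \left(-271 - 2\right)}{-7 + 3 \left(-2\right)} = - \frac{3 \left(-273\right)}{-7 - 6} = - \frac{3 \left(-273\right)}{-13} = - \frac{3 \left(-1\right) \left(-273\right)}{13} = \left(-1\right) 63 = -63$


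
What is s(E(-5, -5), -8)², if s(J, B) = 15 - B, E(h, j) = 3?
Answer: 529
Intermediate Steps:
s(E(-5, -5), -8)² = (15 - 1*(-8))² = (15 + 8)² = 23² = 529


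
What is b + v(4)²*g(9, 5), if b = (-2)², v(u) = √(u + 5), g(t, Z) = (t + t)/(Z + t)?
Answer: 109/7 ≈ 15.571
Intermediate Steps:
g(t, Z) = 2*t/(Z + t) (g(t, Z) = (2*t)/(Z + t) = 2*t/(Z + t))
v(u) = √(5 + u)
b = 4
b + v(4)²*g(9, 5) = 4 + (√(5 + 4))²*(2*9/(5 + 9)) = 4 + (√9)²*(2*9/14) = 4 + 3²*(2*9*(1/14)) = 4 + 9*(9/7) = 4 + 81/7 = 109/7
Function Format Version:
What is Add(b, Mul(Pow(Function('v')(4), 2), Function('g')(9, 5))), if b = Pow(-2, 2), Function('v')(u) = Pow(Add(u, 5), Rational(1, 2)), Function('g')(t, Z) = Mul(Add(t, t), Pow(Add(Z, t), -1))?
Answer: Rational(109, 7) ≈ 15.571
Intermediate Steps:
Function('g')(t, Z) = Mul(2, t, Pow(Add(Z, t), -1)) (Function('g')(t, Z) = Mul(Mul(2, t), Pow(Add(Z, t), -1)) = Mul(2, t, Pow(Add(Z, t), -1)))
Function('v')(u) = Pow(Add(5, u), Rational(1, 2))
b = 4
Add(b, Mul(Pow(Function('v')(4), 2), Function('g')(9, 5))) = Add(4, Mul(Pow(Pow(Add(5, 4), Rational(1, 2)), 2), Mul(2, 9, Pow(Add(5, 9), -1)))) = Add(4, Mul(Pow(Pow(9, Rational(1, 2)), 2), Mul(2, 9, Pow(14, -1)))) = Add(4, Mul(Pow(3, 2), Mul(2, 9, Rational(1, 14)))) = Add(4, Mul(9, Rational(9, 7))) = Add(4, Rational(81, 7)) = Rational(109, 7)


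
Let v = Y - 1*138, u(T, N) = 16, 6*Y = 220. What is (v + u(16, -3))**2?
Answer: 65536/9 ≈ 7281.8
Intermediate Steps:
Y = 110/3 (Y = (1/6)*220 = 110/3 ≈ 36.667)
v = -304/3 (v = 110/3 - 1*138 = 110/3 - 138 = -304/3 ≈ -101.33)
(v + u(16, -3))**2 = (-304/3 + 16)**2 = (-256/3)**2 = 65536/9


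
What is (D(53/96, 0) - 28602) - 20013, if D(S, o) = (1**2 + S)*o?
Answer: -48615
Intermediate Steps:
D(S, o) = o*(1 + S) (D(S, o) = (1 + S)*o = o*(1 + S))
(D(53/96, 0) - 28602) - 20013 = (0*(1 + 53/96) - 28602) - 20013 = (0*(149/96) - 28602) - 20013 = (0 - 28602) - 20013 = -28602 - 20013 = -48615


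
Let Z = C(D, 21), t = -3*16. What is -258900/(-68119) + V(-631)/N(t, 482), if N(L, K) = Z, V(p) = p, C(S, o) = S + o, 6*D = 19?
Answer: -220358034/9877255 ≈ -22.310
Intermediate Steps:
D = 19/6 (D = (1/6)*19 = 19/6 ≈ 3.1667)
t = -48
Z = 145/6 (Z = 19/6 + 21 = 145/6 ≈ 24.167)
N(L, K) = 145/6
-258900/(-68119) + V(-631)/N(t, 482) = -258900/(-68119) - 631/145/6 = -258900*(-1/68119) - 631*6/145 = 258900/68119 - 3786/145 = -220358034/9877255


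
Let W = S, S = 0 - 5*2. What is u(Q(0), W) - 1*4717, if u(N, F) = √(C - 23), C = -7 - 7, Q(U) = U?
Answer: -4717 + I*√37 ≈ -4717.0 + 6.0828*I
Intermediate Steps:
C = -14
S = -10 (S = 0 - 10 = -10)
W = -10
u(N, F) = I*√37 (u(N, F) = √(-14 - 23) = √(-37) = I*√37)
u(Q(0), W) - 1*4717 = I*√37 - 1*4717 = I*√37 - 4717 = -4717 + I*√37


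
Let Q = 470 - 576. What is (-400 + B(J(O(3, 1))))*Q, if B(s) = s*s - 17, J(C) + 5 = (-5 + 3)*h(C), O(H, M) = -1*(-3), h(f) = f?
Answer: 31376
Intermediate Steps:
Q = -106
O(H, M) = 3
J(C) = -5 - 2*C (J(C) = -5 + (-5 + 3)*C = -5 - 2*C)
B(s) = -17 + s² (B(s) = s² - 17 = -17 + s²)
(-400 + B(J(O(3, 1))))*Q = (-400 + (-17 + (-5 - 2*3)²))*(-106) = (-400 + (-17 + (-5 - 6)²))*(-106) = (-400 + (-17 + (-11)²))*(-106) = (-400 + (-17 + 121))*(-106) = (-400 + 104)*(-106) = -296*(-106) = 31376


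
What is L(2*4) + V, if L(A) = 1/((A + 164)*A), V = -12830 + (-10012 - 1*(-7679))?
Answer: -20864287/1376 ≈ -15163.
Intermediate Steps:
V = -15163 (V = -12830 + (-10012 + 7679) = -12830 - 2333 = -15163)
L(A) = 1/(A*(164 + A)) (L(A) = 1/((164 + A)*A) = 1/(A*(164 + A)))
L(2*4) + V = 1/(((2*4))*(164 + 2*4)) - 15163 = 1/(8*(164 + 8)) - 15163 = (⅛)/172 - 15163 = (⅛)*(1/172) - 15163 = 1/1376 - 15163 = -20864287/1376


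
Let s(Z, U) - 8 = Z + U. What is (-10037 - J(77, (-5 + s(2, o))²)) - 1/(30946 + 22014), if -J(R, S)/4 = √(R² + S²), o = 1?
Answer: -513553121/52960 ≈ -9697.0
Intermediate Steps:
s(Z, U) = 8 + U + Z (s(Z, U) = 8 + (Z + U) = 8 + (U + Z) = 8 + U + Z)
J(R, S) = -4*√(R² + S²)
(-10037 - J(77, (-5 + s(2, o))²)) - 1/(30946 + 22014) = (-10037 - (-4)*√(77² + ((-5 + (8 + 1 + 2))²)²)) - 1/(30946 + 22014) = (-10037 - (-4)*√(5929 + ((-5 + 11)²)²)) - 1/52960 = (-10037 - (-4)*√(5929 + (6²)²)) - 1*1/52960 = (-10037 - (-4)*√(5929 + 36²)) - 1/52960 = (-10037 - (-4)*√(5929 + 1296)) - 1/52960 = (-10037 - (-4)*√7225) - 1/52960 = (-10037 - (-4)*85) - 1/52960 = (-10037 - 1*(-340)) - 1/52960 = (-10037 + 340) - 1/52960 = -9697 - 1/52960 = -513553121/52960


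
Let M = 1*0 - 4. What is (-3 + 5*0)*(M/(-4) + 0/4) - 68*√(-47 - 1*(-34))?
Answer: -3 - 68*I*√13 ≈ -3.0 - 245.18*I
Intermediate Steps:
M = -4 (M = 0 - 4 = -4)
(-3 + 5*0)*(M/(-4) + 0/4) - 68*√(-47 - 1*(-34)) = (-3 + 5*0)*(-4/(-4) + 0/4) - 68*√(-47 - 1*(-34)) = (-3 + 0)*(-4*(-¼) + 0*(¼)) - 68*√(-47 + 34) = -3*(1 + 0) - 68*I*√13 = -3*1 - 68*I*√13 = -3 - 68*I*√13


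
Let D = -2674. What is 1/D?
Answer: -1/2674 ≈ -0.00037397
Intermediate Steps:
1/D = 1/(-2674) = -1/2674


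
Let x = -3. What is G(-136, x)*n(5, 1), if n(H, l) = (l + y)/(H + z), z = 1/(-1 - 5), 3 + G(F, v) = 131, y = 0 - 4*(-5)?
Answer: 16128/29 ≈ 556.14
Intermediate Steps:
y = 20 (y = 0 + 20 = 20)
G(F, v) = 128 (G(F, v) = -3 + 131 = 128)
z = -1/6 (z = 1/(-6) = -1/6 ≈ -0.16667)
n(H, l) = (20 + l)/(-1/6 + H) (n(H, l) = (l + 20)/(H - 1/6) = (20 + l)/(-1/6 + H))
G(-136, x)*n(5, 1) = 128*(6*(20 + 1)/(-1 + 6*5)) = 128*(6*21/(-1 + 30)) = 128*(6*21/29) = 128*(6*(1/29)*21) = 128*(126/29) = 16128/29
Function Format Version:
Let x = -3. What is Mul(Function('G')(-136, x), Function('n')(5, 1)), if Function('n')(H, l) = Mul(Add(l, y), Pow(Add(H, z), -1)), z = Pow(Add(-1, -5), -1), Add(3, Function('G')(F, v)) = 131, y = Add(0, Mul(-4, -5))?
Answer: Rational(16128, 29) ≈ 556.14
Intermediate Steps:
y = 20 (y = Add(0, 20) = 20)
Function('G')(F, v) = 128 (Function('G')(F, v) = Add(-3, 131) = 128)
z = Rational(-1, 6) (z = Pow(-6, -1) = Rational(-1, 6) ≈ -0.16667)
Function('n')(H, l) = Mul(Pow(Add(Rational(-1, 6), H), -1), Add(20, l)) (Function('n')(H, l) = Mul(Add(l, 20), Pow(Add(H, Rational(-1, 6)), -1)) = Mul(Add(20, l), Pow(Add(Rational(-1, 6), H), -1)) = Mul(Pow(Add(Rational(-1, 6), H), -1), Add(20, l)))
Mul(Function('G')(-136, x), Function('n')(5, 1)) = Mul(128, Mul(6, Pow(Add(-1, Mul(6, 5)), -1), Add(20, 1))) = Mul(128, Mul(6, Pow(Add(-1, 30), -1), 21)) = Mul(128, Mul(6, Pow(29, -1), 21)) = Mul(128, Mul(6, Rational(1, 29), 21)) = Mul(128, Rational(126, 29)) = Rational(16128, 29)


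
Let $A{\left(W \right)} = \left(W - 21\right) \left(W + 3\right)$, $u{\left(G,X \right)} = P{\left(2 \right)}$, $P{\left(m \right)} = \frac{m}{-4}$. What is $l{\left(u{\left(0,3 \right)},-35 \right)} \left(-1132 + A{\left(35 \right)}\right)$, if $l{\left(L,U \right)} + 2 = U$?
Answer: $22200$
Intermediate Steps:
$P{\left(m \right)} = - \frac{m}{4}$ ($P{\left(m \right)} = m \left(- \frac{1}{4}\right) = - \frac{m}{4}$)
$u{\left(G,X \right)} = - \frac{1}{2}$ ($u{\left(G,X \right)} = \left(- \frac{1}{4}\right) 2 = - \frac{1}{2}$)
$A{\left(W \right)} = \left(-21 + W\right) \left(3 + W\right)$
$l{\left(L,U \right)} = -2 + U$
$l{\left(u{\left(0,3 \right)},-35 \right)} \left(-1132 + A{\left(35 \right)}\right) = \left(-2 - 35\right) \left(-1132 - \left(693 - 1225\right)\right) = - 37 \left(-1132 - -532\right) = - 37 \left(-1132 + 532\right) = \left(-37\right) \left(-600\right) = 22200$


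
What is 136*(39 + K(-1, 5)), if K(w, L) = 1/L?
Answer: 26656/5 ≈ 5331.2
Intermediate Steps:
136*(39 + K(-1, 5)) = 136*(39 + 1/5) = 136*(39 + ⅕) = 136*(196/5) = 26656/5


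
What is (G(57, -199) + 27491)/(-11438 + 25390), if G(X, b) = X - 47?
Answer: 27501/13952 ≈ 1.9711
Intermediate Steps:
G(X, b) = -47 + X
(G(57, -199) + 27491)/(-11438 + 25390) = ((-47 + 57) + 27491)/(-11438 + 25390) = (10 + 27491)/13952 = 27501*(1/13952) = 27501/13952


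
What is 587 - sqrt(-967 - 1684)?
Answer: 587 - I*sqrt(2651) ≈ 587.0 - 51.488*I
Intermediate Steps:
587 - sqrt(-967 - 1684) = 587 - sqrt(-2651) = 587 - I*sqrt(2651)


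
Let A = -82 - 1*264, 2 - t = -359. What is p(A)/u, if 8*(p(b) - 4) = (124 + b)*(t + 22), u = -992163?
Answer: 42497/3968652 ≈ 0.010708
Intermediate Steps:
t = 361 (t = 2 - 1*(-359) = 2 + 359 = 361)
A = -346 (A = -82 - 264 = -346)
p(b) = 11881/2 + 383*b/8 (p(b) = 4 + ((124 + b)*(361 + 22))/8 = 4 + ((124 + b)*383)/8 = 4 + (47492 + 383*b)/8 = 4 + (11873/2 + 383*b/8) = 11881/2 + 383*b/8)
p(A)/u = (11881/2 + (383/8)*(-346))/(-992163) = (11881/2 - 66259/4)*(-1/992163) = -42497/4*(-1/992163) = 42497/3968652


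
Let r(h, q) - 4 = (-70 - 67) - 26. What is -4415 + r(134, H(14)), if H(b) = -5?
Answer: -4574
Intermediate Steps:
r(h, q) = -159 (r(h, q) = 4 + ((-70 - 67) - 26) = 4 + (-137 - 26) = 4 - 163 = -159)
-4415 + r(134, H(14)) = -4415 - 159 = -4574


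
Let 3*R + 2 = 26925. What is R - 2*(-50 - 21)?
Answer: 27349/3 ≈ 9116.3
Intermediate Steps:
R = 26923/3 (R = -2/3 + (1/3)*26925 = -2/3 + 8975 = 26923/3 ≈ 8974.3)
R - 2*(-50 - 21) = 26923/3 - 2*(-50 - 21) = 26923/3 - 2*(-71) = 26923/3 + 142 = 27349/3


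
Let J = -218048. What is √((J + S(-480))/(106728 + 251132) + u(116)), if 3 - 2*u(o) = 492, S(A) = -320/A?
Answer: 19*I*√48910426035/268395 ≈ 15.656*I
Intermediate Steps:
u(o) = -489/2 (u(o) = 3/2 - ½*492 = 3/2 - 246 = -489/2)
√((J + S(-480))/(106728 + 251132) + u(116)) = √((-218048 - 320/(-480))/(106728 + 251132) - 489/2) = √((-218048 - 320*(-1/480))/357860 - 489/2) = √((-218048 + ⅔)*(1/357860) - 489/2) = √(-654142/3*1/357860 - 489/2) = √(-327071/536790 - 489/2) = √(-65786113/268395) = 19*I*√48910426035/268395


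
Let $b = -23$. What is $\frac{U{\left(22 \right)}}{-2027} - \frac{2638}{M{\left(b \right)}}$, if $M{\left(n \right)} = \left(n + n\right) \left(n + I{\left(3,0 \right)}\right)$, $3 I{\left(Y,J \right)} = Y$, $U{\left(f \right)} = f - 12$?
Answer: $- \frac{2678673}{1025662} \approx -2.6117$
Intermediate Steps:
$U{\left(f \right)} = -12 + f$ ($U{\left(f \right)} = f - 12 = -12 + f$)
$I{\left(Y,J \right)} = \frac{Y}{3}$
$M{\left(n \right)} = 2 n \left(1 + n\right)$ ($M{\left(n \right)} = \left(n + n\right) \left(n + \frac{1}{3} \cdot 3\right) = 2 n \left(n + 1\right) = 2 n \left(1 + n\right)$)
$\frac{U{\left(22 \right)}}{-2027} - \frac{2638}{M{\left(b \right)}} = \frac{-12 + 22}{-2027} - \frac{2638}{2 \left(-23\right) \left(1 - 23\right)} = 10 \left(- \frac{1}{2027}\right) - \frac{2638}{2 \left(-23\right) \left(-22\right)} = - \frac{10}{2027} - \frac{2638}{1012} = - \frac{10}{2027} - \frac{1319}{506} = - \frac{2678673}{1025662}$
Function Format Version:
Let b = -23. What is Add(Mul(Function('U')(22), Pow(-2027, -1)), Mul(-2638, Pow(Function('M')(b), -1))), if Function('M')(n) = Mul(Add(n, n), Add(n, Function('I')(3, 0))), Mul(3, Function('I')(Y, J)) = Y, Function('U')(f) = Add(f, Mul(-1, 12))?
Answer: Rational(-2678673, 1025662) ≈ -2.6117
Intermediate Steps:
Function('U')(f) = Add(-12, f) (Function('U')(f) = Add(f, -12) = Add(-12, f))
Function('I')(Y, J) = Mul(Rational(1, 3), Y)
Function('M')(n) = Mul(2, n, Add(1, n)) (Function('M')(n) = Mul(Add(n, n), Add(n, Mul(Rational(1, 3), 3))) = Mul(Mul(2, n), Add(n, 1)) = Mul(Mul(2, n), Add(1, n)) = Mul(2, n, Add(1, n)))
Add(Mul(Function('U')(22), Pow(-2027, -1)), Mul(-2638, Pow(Function('M')(b), -1))) = Add(Mul(Add(-12, 22), Pow(-2027, -1)), Mul(-2638, Pow(Mul(2, -23, Add(1, -23)), -1))) = Add(Mul(10, Rational(-1, 2027)), Mul(-2638, Pow(Mul(2, -23, -22), -1))) = Add(Rational(-10, 2027), Mul(-2638, Pow(1012, -1))) = Add(Rational(-10, 2027), Mul(-2638, Rational(1, 1012))) = Add(Rational(-10, 2027), Rational(-1319, 506)) = Rational(-2678673, 1025662)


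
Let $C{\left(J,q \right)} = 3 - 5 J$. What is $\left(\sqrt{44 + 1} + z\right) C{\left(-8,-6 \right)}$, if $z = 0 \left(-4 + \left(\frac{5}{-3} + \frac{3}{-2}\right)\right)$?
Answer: $129 \sqrt{5} \approx 288.45$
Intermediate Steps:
$z = 0$ ($z = 0 \left(-4 + \left(5 \left(- \frac{1}{3}\right) + 3 \left(- \frac{1}{2}\right)\right)\right) = 0 \left(-4 - \frac{19}{6}\right) = 0 \left(- \frac{43}{6}\right) = 0$)
$\left(\sqrt{44 + 1} + z\right) C{\left(-8,-6 \right)} = \left(\sqrt{44 + 1} + 0\right) \left(3 - -40\right) = \left(\sqrt{45} + 0\right) \left(3 + 40\right) = \left(3 \sqrt{5} + 0\right) 43 = 3 \sqrt{5} \cdot 43 = 129 \sqrt{5}$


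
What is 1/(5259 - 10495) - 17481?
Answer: -91530517/5236 ≈ -17481.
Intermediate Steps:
1/(5259 - 10495) - 17481 = 1/(-5236) - 17481 = -1/5236 - 17481 = -91530517/5236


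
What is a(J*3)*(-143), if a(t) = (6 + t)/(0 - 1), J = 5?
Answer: 3003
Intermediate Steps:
a(t) = -6 - t (a(t) = (6 + t)/(-1) = (6 + t)*(-1) = -6 - t)
a(J*3)*(-143) = (-6 - 5*3)*(-143) = (-6 - 1*15)*(-143) = (-6 - 15)*(-143) = -21*(-143) = 3003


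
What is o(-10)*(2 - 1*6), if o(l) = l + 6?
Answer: 16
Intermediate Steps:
o(l) = 6 + l
o(-10)*(2 - 1*6) = (6 - 10)*(2 - 1*6) = -4*(2 - 6) = -4*(-4) = 16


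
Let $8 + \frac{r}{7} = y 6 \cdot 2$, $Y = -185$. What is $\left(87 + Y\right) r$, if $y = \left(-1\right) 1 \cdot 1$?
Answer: $13720$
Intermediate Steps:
$y = -1$ ($y = \left(-1\right) 1 = -1$)
$r = -140$ ($r = -56 + 7 \left(-1\right) 6 \cdot 2 = -56 + 7 \left(\left(-6\right) 2\right) = -56 + 7 \left(-12\right) = -56 - 84 = -140$)
$\left(87 + Y\right) r = \left(87 - 185\right) \left(-140\right) = \left(-98\right) \left(-140\right) = 13720$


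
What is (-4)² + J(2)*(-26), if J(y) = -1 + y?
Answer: -10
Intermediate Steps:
(-4)² + J(2)*(-26) = (-4)² + (-1 + 2)*(-26) = 16 + 1*(-26) = 16 - 26 = -10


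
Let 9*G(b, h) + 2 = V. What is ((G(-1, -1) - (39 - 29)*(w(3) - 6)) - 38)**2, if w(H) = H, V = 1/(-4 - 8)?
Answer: 790321/11664 ≈ 67.757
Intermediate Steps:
V = -1/12 (V = 1/(-12) = -1/12 ≈ -0.083333)
G(b, h) = -25/108 (G(b, h) = -2/9 + (1/9)*(-1/12) = -2/9 - 1/108 = -25/108)
((G(-1, -1) - (39 - 29)*(w(3) - 6)) - 38)**2 = ((-25/108 - (39 - 29)*(3 - 6)) - 38)**2 = ((-25/108 - 10*(-3)) - 38)**2 = ((-25/108 - 1*(-30)) - 38)**2 = ((-25/108 + 30) - 38)**2 = (3215/108 - 38)**2 = (-889/108)**2 = 790321/11664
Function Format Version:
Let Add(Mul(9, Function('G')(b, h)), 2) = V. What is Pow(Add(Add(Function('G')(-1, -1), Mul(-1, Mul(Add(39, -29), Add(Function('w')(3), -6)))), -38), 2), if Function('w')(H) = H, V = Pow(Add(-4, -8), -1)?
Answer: Rational(790321, 11664) ≈ 67.757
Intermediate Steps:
V = Rational(-1, 12) (V = Pow(-12, -1) = Rational(-1, 12) ≈ -0.083333)
Function('G')(b, h) = Rational(-25, 108) (Function('G')(b, h) = Add(Rational(-2, 9), Mul(Rational(1, 9), Rational(-1, 12))) = Add(Rational(-2, 9), Rational(-1, 108)) = Rational(-25, 108))
Pow(Add(Add(Function('G')(-1, -1), Mul(-1, Mul(Add(39, -29), Add(Function('w')(3), -6)))), -38), 2) = Pow(Add(Add(Rational(-25, 108), Mul(-1, Mul(Add(39, -29), Add(3, -6)))), -38), 2) = Pow(Add(Add(Rational(-25, 108), Mul(-1, Mul(10, -3))), -38), 2) = Pow(Add(Add(Rational(-25, 108), Mul(-1, -30)), -38), 2) = Pow(Add(Add(Rational(-25, 108), 30), -38), 2) = Pow(Add(Rational(3215, 108), -38), 2) = Pow(Rational(-889, 108), 2) = Rational(790321, 11664)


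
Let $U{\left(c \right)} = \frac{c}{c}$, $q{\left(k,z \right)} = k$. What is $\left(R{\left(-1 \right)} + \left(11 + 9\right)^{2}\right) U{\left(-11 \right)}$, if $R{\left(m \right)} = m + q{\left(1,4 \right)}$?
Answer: $400$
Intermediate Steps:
$U{\left(c \right)} = 1$
$R{\left(m \right)} = 1 + m$ ($R{\left(m \right)} = m + 1 = 1 + m$)
$\left(R{\left(-1 \right)} + \left(11 + 9\right)^{2}\right) U{\left(-11 \right)} = \left(\left(1 - 1\right) + \left(11 + 9\right)^{2}\right) 1 = \left(0 + 20^{2}\right) 1 = \left(0 + 400\right) 1 = 400 \cdot 1 = 400$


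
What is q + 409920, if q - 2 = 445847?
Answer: 855769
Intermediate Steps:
q = 445849 (q = 2 + 445847 = 445849)
q + 409920 = 445849 + 409920 = 855769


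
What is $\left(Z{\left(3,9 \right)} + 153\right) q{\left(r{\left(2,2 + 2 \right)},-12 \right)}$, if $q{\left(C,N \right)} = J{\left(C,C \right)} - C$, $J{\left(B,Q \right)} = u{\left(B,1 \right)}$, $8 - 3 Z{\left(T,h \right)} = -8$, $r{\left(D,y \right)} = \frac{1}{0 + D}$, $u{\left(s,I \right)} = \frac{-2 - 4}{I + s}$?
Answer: $- \frac{1425}{2} \approx -712.5$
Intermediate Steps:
$u{\left(s,I \right)} = - \frac{6}{I + s}$
$r{\left(D,y \right)} = \frac{1}{D}$
$Z{\left(T,h \right)} = \frac{16}{3}$ ($Z{\left(T,h \right)} = \frac{8}{3} - - \frac{8}{3} = \frac{8}{3} + \frac{8}{3} = \frac{16}{3}$)
$J{\left(B,Q \right)} = - \frac{6}{1 + B}$
$q{\left(C,N \right)} = - C - \frac{6}{1 + C}$ ($q{\left(C,N \right)} = - \frac{6}{1 + C} - C = - C - \frac{6}{1 + C}$)
$\left(Z{\left(3,9 \right)} + 153\right) q{\left(r{\left(2,2 + 2 \right)},-12 \right)} = \left(\frac{16}{3} + 153\right) \frac{-6 - \frac{1 + \frac{1}{2}}{2}}{1 + \frac{1}{2}} = \frac{475 \frac{-6 - \frac{1 + \frac{1}{2}}{2}}{1 + \frac{1}{2}}}{3} = \frac{475 \frac{-6 - \frac{1}{2} \cdot \frac{3}{2}}{\frac{3}{2}}}{3} = \frac{475 \frac{2 \left(-6 - \frac{3}{4}\right)}{3}}{3} = \frac{475 \cdot \frac{2}{3} \left(- \frac{27}{4}\right)}{3} = \frac{475}{3} \left(- \frac{9}{2}\right) = - \frac{1425}{2}$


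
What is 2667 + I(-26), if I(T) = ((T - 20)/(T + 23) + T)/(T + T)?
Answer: 104021/39 ≈ 2667.2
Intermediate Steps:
I(T) = (T + (-20 + T)/(23 + T))/(2*T) (I(T) = ((-20 + T)/(23 + T) + T)/((2*T)) = ((-20 + T)/(23 + T) + T)*(1/(2*T)) = (T + (-20 + T)/(23 + T))*(1/(2*T)) = (T + (-20 + T)/(23 + T))/(2*T))
2667 + I(-26) = 2667 + (½)*(-20 + (-26)² + 24*(-26))/(-26*(23 - 26)) = 2667 + (½)*(-1/26)*(-20 + 676 - 624)/(-3) = 2667 + (½)*(-1/26)*(-⅓)*32 = 2667 + 8/39 = 104021/39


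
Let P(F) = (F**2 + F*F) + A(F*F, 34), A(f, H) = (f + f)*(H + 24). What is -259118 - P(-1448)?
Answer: -247670190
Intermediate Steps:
A(f, H) = 2*f*(24 + H) (A(f, H) = (2*f)*(24 + H) = 2*f*(24 + H))
P(F) = 118*F**2 (P(F) = (F**2 + F*F) + 2*(F*F)*(24 + 34) = (F**2 + F**2) + 2*F**2*58 = 2*F**2 + 116*F**2 = 118*F**2)
-259118 - P(-1448) = -259118 - 118*(-1448)**2 = -259118 - 118*2096704 = -259118 - 1*247411072 = -259118 - 247411072 = -247670190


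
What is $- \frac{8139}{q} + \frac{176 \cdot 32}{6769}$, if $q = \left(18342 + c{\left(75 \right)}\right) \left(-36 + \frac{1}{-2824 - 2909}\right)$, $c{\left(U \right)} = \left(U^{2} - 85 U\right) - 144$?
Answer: $\frac{6865701158669}{8125226172056} \approx 0.84499$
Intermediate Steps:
$c{\left(U \right)} = -144 + U^{2} - 85 U$
$q = - \frac{1200358424}{1911}$ ($q = \left(18342 - \left(6519 - 5625\right)\right) \left(-36 + \frac{1}{-2824 - 2909}\right) = \left(18342 - 894\right) \left(-36 + \frac{1}{-5733}\right) = \left(18342 - 894\right) \left(-36 - \frac{1}{5733}\right) = 17448 \left(- \frac{206389}{5733}\right) = - \frac{1200358424}{1911} \approx -6.2813 \cdot 10^{5}$)
$- \frac{8139}{q} + \frac{176 \cdot 32}{6769} = - \frac{8139}{- \frac{1200358424}{1911}} + \frac{176 \cdot 32}{6769} = \left(-8139\right) \left(- \frac{1911}{1200358424}\right) + 5632 \cdot \frac{1}{6769} = \frac{15553629}{1200358424} + \frac{5632}{6769} = \frac{6865701158669}{8125226172056}$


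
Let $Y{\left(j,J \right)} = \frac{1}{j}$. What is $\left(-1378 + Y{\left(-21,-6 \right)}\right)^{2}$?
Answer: $\frac{837465721}{441} \approx 1.899 \cdot 10^{6}$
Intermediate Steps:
$\left(-1378 + Y{\left(-21,-6 \right)}\right)^{2} = \left(-1378 + \frac{1}{-21}\right)^{2} = \left(-1378 - \frac{1}{21}\right)^{2} = \left(- \frac{28939}{21}\right)^{2} = \frac{837465721}{441}$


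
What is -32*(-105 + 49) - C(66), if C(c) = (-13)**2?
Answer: 1623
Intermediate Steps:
C(c) = 169
-32*(-105 + 49) - C(66) = -32*(-105 + 49) - 1*169 = -32*(-56) - 169 = 1792 - 169 = 1623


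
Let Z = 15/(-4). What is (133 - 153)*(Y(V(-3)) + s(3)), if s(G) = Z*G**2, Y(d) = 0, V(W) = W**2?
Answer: 675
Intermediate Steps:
Z = -15/4 (Z = 15*(-1/4) = -15/4 ≈ -3.7500)
s(G) = -15*G**2/4
(133 - 153)*(Y(V(-3)) + s(3)) = (133 - 153)*(0 - 15/4*3**2) = -20*(0 - 15/4*9) = -20*(0 - 135/4) = -20*(-135/4) = 675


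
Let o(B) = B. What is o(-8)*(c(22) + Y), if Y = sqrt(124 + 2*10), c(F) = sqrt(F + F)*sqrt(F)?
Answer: -96 - 176*sqrt(2) ≈ -344.90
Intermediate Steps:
c(F) = F*sqrt(2) (c(F) = sqrt(2*F)*sqrt(F) = (sqrt(2)*sqrt(F))*sqrt(F) = F*sqrt(2))
Y = 12 (Y = sqrt(124 + 20) = sqrt(144) = 12)
o(-8)*(c(22) + Y) = -8*(22*sqrt(2) + 12) = -8*(12 + 22*sqrt(2)) = -96 - 176*sqrt(2)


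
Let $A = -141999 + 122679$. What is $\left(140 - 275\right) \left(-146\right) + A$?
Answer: $390$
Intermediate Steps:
$A = -19320$
$\left(140 - 275\right) \left(-146\right) + A = \left(140 - 275\right) \left(-146\right) - 19320 = \left(-135\right) \left(-146\right) - 19320 = 19710 - 19320 = 390$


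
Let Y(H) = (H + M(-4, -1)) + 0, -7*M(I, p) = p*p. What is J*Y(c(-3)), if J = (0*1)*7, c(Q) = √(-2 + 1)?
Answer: 0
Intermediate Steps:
M(I, p) = -p²/7 (M(I, p) = -p*p/7 = -p²/7)
c(Q) = I (c(Q) = √(-1) = I)
Y(H) = -⅐ + H (Y(H) = (H - ⅐*(-1)²) + 0 = (H - ⅐*1) + 0 = (H - ⅐) + 0 = (-⅐ + H) + 0 = -⅐ + H)
J = 0 (J = 0*7 = 0)
J*Y(c(-3)) = 0*(-⅐ + I) = 0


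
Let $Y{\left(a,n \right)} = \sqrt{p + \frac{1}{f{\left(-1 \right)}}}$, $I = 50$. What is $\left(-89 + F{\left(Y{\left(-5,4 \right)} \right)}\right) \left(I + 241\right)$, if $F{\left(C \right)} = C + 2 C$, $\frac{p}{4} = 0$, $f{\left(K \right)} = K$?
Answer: $-25899 + 873 i \approx -25899.0 + 873.0 i$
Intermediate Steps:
$p = 0$ ($p = 4 \cdot 0 = 0$)
$Y{\left(a,n \right)} = i$ ($Y{\left(a,n \right)} = \sqrt{0 + \frac{1}{-1}} = \sqrt{0 - 1} = \sqrt{-1} = i$)
$F{\left(C \right)} = 3 C$
$\left(-89 + F{\left(Y{\left(-5,4 \right)} \right)}\right) \left(I + 241\right) = \left(-89 + 3 i\right) \left(50 + 241\right) = \left(-89 + 3 i\right) 291 = -25899 + 873 i$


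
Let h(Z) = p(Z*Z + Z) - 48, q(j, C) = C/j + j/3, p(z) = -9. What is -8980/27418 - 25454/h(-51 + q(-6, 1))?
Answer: 348692956/781413 ≈ 446.23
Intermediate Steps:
q(j, C) = j/3 + C/j (q(j, C) = C/j + j*(⅓) = C/j + j/3 = j/3 + C/j)
h(Z) = -57 (h(Z) = -9 - 48 = -57)
-8980/27418 - 25454/h(-51 + q(-6, 1)) = -8980/27418 - 25454/(-57) = -8980*1/27418 - 25454*(-1/57) = -4490/13709 + 25454/57 = 348692956/781413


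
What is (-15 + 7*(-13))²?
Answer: 11236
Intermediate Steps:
(-15 + 7*(-13))² = (-15 - 91)² = (-106)² = 11236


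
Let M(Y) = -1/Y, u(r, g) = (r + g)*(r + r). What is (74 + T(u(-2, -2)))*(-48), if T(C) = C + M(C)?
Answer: -4317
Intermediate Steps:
u(r, g) = 2*r*(g + r) (u(r, g) = (g + r)*(2*r) = 2*r*(g + r))
T(C) = C - 1/C
(74 + T(u(-2, -2)))*(-48) = (74 + (2*(-2)*(-2 - 2) - 1/(2*(-2)*(-2 - 2))))*(-48) = (74 + (2*(-2)*(-4) - 1/(2*(-2)*(-4))))*(-48) = (74 + (16 - 1/16))*(-48) = (74 + 255/16)*(-48) = (1439/16)*(-48) = -4317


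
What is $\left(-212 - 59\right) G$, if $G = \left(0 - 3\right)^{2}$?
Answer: $-2439$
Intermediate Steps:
$G = 9$ ($G = \left(-3\right)^{2} = 9$)
$\left(-212 - 59\right) G = \left(-212 - 59\right) 9 = \left(-271\right) 9 = -2439$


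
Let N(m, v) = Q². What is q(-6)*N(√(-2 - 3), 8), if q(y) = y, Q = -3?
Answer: -54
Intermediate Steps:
N(m, v) = 9 (N(m, v) = (-3)² = 9)
q(-6)*N(√(-2 - 3), 8) = -6*9 = -54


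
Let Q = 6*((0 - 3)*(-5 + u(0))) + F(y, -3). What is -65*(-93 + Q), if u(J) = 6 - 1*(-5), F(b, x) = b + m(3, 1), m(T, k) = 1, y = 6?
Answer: 12610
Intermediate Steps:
F(b, x) = 1 + b (F(b, x) = b + 1 = 1 + b)
u(J) = 11 (u(J) = 6 + 5 = 11)
Q = -101 (Q = 6*((0 - 3)*(-5 + 11)) + (1 + 6) = 6*(-3*6) + 7 = 6*(-18) + 7 = -108 + 7 = -101)
-65*(-93 + Q) = -65*(-93 - 101) = -65*(-194) = 12610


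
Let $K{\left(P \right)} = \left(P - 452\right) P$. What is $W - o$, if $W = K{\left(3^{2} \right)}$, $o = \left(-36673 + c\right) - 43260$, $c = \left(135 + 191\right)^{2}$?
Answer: $-30330$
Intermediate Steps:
$K{\left(P \right)} = P \left(-452 + P\right)$ ($K{\left(P \right)} = \left(-452 + P\right) P = P \left(-452 + P\right)$)
$c = 106276$ ($c = 326^{2} = 106276$)
$o = 26343$ ($o = \left(-36673 + 106276\right) - 43260 = 69603 - 43260 = 26343$)
$W = -3987$ ($W = 3^{2} \left(-452 + 3^{2}\right) = 9 \left(-452 + 9\right) = 9 \left(-443\right) = -3987$)
$W - o = -3987 - 26343 = -30330$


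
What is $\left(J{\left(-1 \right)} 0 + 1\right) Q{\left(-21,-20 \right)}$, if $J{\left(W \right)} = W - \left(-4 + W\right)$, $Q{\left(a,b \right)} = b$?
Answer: $-20$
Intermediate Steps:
$J{\left(W \right)} = 4$
$\left(J{\left(-1 \right)} 0 + 1\right) Q{\left(-21,-20 \right)} = \left(4 \cdot 0 + 1\right) \left(-20\right) = \left(0 + 1\right) \left(-20\right) = 1 \left(-20\right) = -20$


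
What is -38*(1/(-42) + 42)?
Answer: -33497/21 ≈ -1595.1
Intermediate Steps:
-38*(1/(-42) + 42) = -38*(-1/42 + 42) = -38*1763/42 = -33497/21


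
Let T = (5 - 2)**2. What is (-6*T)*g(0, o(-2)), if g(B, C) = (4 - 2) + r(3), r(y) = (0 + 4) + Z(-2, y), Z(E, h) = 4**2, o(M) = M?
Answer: -1188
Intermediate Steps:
Z(E, h) = 16
r(y) = 20 (r(y) = (0 + 4) + 16 = 4 + 16 = 20)
T = 9 (T = 3**2 = 9)
g(B, C) = 22 (g(B, C) = (4 - 2) + 20 = 2 + 20 = 22)
(-6*T)*g(0, o(-2)) = -6*9*22 = -54*22 = -1188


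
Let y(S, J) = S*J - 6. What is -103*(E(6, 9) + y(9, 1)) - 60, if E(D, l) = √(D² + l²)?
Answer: -369 - 309*√13 ≈ -1483.1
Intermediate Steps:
y(S, J) = -6 + J*S (y(S, J) = J*S - 6 = -6 + J*S)
-103*(E(6, 9) + y(9, 1)) - 60 = -103*(√(6² + 9²) + (-6 + 1*9)) - 60 = -103*(√(36 + 81) + (-6 + 9)) - 60 = -103*(√117 + 3) - 60 = -103*(3*√13 + 3) - 60 = -103*(3 + 3*√13) - 60 = (-309 - 309*√13) - 60 = -369 - 309*√13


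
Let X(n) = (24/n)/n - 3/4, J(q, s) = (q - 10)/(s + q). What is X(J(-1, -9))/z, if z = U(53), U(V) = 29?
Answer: 9237/14036 ≈ 0.65809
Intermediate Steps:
J(q, s) = (-10 + q)/(q + s)
X(n) = -3/4 + 24/n**2 (X(n) = 24/n**2 - 3*1/4 = 24/n**2 - 3/4 = -3/4 + 24/n**2)
z = 29
X(J(-1, -9))/z = (-3/4 + 24/((-10 - 1)/(-1 - 9))**2)/29 = (-3/4 + 24/(-11/(-10))**2)*(1/29) = (-3/4 + 24/(-1/10*(-11))**2)*(1/29) = (-3/4 + 24/(11/10)**2)*(1/29) = (-3/4 + 24*(100/121))*(1/29) = (-3/4 + 2400/121)*(1/29) = (9237/484)*(1/29) = 9237/14036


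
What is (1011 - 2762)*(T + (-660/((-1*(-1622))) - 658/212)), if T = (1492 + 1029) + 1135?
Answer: -549796309647/85966 ≈ -6.3955e+6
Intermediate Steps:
T = 3656 (T = 2521 + 1135 = 3656)
(1011 - 2762)*(T + (-660/((-1*(-1622))) - 658/212)) = (1011 - 2762)*(3656 + (-660/((-1*(-1622))) - 658/212)) = -1751*(3656 + (-660/1622 - 658*1/212)) = -1751*(3656 + (-660*1/1622 - 329/106)) = -1751*(3656 + (-330/811 - 329/106)) = -1751*(3656 - 301799/85966) = -1751*313989897/85966 = -549796309647/85966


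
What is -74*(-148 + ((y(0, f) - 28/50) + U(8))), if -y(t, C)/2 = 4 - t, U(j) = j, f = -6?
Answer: 274836/25 ≈ 10993.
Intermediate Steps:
y(t, C) = -8 + 2*t (y(t, C) = -2*(4 - t) = -8 + 2*t)
-74*(-148 + ((y(0, f) - 28/50) + U(8))) = -74*(-148 + (((-8 + 2*0) - 28/50) + 8)) = -74*(-148 + (((-8 + 0) - 28*1/50) + 8)) = -74*(-148 + ((-8 - 14/25) + 8)) = -74*(-148 + (-214/25 + 8)) = -74*(-148 - 14/25) = -74*(-3714/25) = 274836/25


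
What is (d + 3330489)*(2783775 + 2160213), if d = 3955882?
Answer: 36023730787548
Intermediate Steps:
(d + 3330489)*(2783775 + 2160213) = (3955882 + 3330489)*(2783775 + 2160213) = 7286371*4943988 = 36023730787548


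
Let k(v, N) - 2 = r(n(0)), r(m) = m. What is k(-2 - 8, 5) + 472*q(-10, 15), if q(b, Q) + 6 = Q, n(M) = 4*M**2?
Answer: 4250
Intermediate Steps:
k(v, N) = 2 (k(v, N) = 2 + 4*0**2 = 2 + 4*0 = 2 + 0 = 2)
q(b, Q) = -6 + Q
k(-2 - 8, 5) + 472*q(-10, 15) = 2 + 472*(-6 + 15) = 2 + 472*9 = 2 + 4248 = 4250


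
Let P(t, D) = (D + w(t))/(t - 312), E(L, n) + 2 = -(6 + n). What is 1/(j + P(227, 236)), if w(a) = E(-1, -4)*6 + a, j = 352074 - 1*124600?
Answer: 85/19334851 ≈ 4.3962e-6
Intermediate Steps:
E(L, n) = -8 - n (E(L, n) = -2 - (6 + n) = -2 + (-6 - n) = -8 - n)
j = 227474 (j = 352074 - 124600 = 227474)
w(a) = -24 + a (w(a) = (-8 - 1*(-4))*6 + a = (-8 + 4)*6 + a = -4*6 + a = -24 + a)
P(t, D) = (-24 + D + t)/(-312 + t) (P(t, D) = (D + (-24 + t))/(t - 312) = (-24 + D + t)/(-312 + t))
1/(j + P(227, 236)) = 1/(227474 + (-24 + 236 + 227)/(-312 + 227)) = 1/(227474 + 439/(-85)) = 1/(227474 - 1/85*439) = 1/(227474 - 439/85) = 1/(19334851/85) = 85/19334851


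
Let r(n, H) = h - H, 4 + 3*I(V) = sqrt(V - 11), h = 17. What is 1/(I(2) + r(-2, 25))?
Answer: -84/793 - 9*I/793 ≈ -0.10593 - 0.011349*I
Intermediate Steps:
I(V) = -4/3 + sqrt(-11 + V)/3 (I(V) = -4/3 + sqrt(V - 11)/3 = -4/3 + sqrt(-11 + V)/3)
r(n, H) = 17 - H
1/(I(2) + r(-2, 25)) = 1/((-4/3 + sqrt(-11 + 2)/3) + (17 - 1*25)) = 1/((-4/3 + sqrt(-9)/3) + (17 - 25)) = 1/((-4/3 + (3*I)/3) - 8) = 1/((-4/3 + I) - 8) = 1/(-28/3 + I) = 9*(-28/3 - I)/793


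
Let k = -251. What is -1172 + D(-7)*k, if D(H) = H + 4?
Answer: -419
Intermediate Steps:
D(H) = 4 + H
-1172 + D(-7)*k = -1172 + (4 - 7)*(-251) = -1172 - 3*(-251) = -1172 + 753 = -419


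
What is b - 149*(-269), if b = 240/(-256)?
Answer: 641281/16 ≈ 40080.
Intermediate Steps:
b = -15/16 (b = 240*(-1/256) = -15/16 ≈ -0.93750)
b - 149*(-269) = -15/16 - 149*(-269) = -15/16 + 40081 = 641281/16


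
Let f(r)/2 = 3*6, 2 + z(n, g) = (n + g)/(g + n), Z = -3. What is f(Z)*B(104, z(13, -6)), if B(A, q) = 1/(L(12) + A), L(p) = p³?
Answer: 9/458 ≈ 0.019651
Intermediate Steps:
z(n, g) = -1 (z(n, g) = -2 + (n + g)/(g + n) = -2 + (g + n)/(g + n) = -2 + 1 = -1)
f(r) = 36 (f(r) = 2*(3*6) = 2*18 = 36)
B(A, q) = 1/(1728 + A) (B(A, q) = 1/(12³ + A) = 1/(1728 + A))
f(Z)*B(104, z(13, -6)) = 36/(1728 + 104) = 36/1832 = 36*(1/1832) = 9/458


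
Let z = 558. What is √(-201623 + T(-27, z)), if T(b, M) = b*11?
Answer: 8*I*√3155 ≈ 449.35*I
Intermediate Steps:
T(b, M) = 11*b
√(-201623 + T(-27, z)) = √(-201623 + 11*(-27)) = √(-201623 - 297) = √(-201920) = 8*I*√3155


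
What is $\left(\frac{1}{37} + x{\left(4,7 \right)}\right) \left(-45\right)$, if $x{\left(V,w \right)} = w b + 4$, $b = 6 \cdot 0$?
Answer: $- \frac{6705}{37} \approx -181.22$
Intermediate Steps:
$b = 0$
$x{\left(V,w \right)} = 4$ ($x{\left(V,w \right)} = w 0 + 4 = 0 + 4 = 4$)
$\left(\frac{1}{37} + x{\left(4,7 \right)}\right) \left(-45\right) = \left(\frac{1}{37} + 4\right) \left(-45\right) = \frac{149}{37} \left(-45\right) = - \frac{6705}{37}$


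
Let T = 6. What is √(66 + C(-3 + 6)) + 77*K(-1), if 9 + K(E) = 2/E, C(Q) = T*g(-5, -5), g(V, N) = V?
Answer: -841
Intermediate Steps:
C(Q) = -30 (C(Q) = 6*(-5) = -30)
K(E) = -9 + 2/E
√(66 + C(-3 + 6)) + 77*K(-1) = √(66 - 30) + 77*(-9 + 2/(-1)) = √36 + 77*(-9 + 2*(-1)) = 6 + 77*(-9 - 2) = 6 + 77*(-11) = 6 - 847 = -841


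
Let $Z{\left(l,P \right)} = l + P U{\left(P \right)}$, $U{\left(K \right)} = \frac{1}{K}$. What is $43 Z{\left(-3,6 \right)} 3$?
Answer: $-258$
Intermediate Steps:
$Z{\left(l,P \right)} = 1 + l$ ($Z{\left(l,P \right)} = l + \frac{P}{P} = l + 1 = 1 + l$)
$43 Z{\left(-3,6 \right)} 3 = 43 \left(1 - 3\right) 3 = 43 \left(-2\right) 3 = \left(-86\right) 3 = -258$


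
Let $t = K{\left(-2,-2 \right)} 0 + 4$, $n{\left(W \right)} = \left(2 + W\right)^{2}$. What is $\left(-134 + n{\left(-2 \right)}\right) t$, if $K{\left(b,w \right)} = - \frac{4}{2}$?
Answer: $-536$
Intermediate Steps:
$K{\left(b,w \right)} = -2$ ($K{\left(b,w \right)} = \left(-4\right) \frac{1}{2} = -2$)
$t = 4$ ($t = \left(-2\right) 0 + 4 = 0 + 4 = 4$)
$\left(-134 + n{\left(-2 \right)}\right) t = \left(-134 + \left(2 - 2\right)^{2}\right) 4 = \left(-134 + 0^{2}\right) 4 = \left(-134 + 0\right) 4 = \left(-134\right) 4 = -536$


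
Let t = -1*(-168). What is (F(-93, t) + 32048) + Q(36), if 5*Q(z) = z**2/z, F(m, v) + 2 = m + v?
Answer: 160641/5 ≈ 32128.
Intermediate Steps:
t = 168
F(m, v) = -2 + m + v (F(m, v) = -2 + (m + v) = -2 + m + v)
Q(z) = z/5 (Q(z) = (z**2/z)/5 = z/5)
(F(-93, t) + 32048) + Q(36) = ((-2 - 93 + 168) + 32048) + (1/5)*36 = (73 + 32048) + 36/5 = 32121 + 36/5 = 160641/5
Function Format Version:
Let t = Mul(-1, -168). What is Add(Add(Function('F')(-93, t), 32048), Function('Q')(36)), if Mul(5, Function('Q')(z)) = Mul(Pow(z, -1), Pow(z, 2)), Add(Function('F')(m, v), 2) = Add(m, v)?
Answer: Rational(160641, 5) ≈ 32128.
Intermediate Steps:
t = 168
Function('F')(m, v) = Add(-2, m, v) (Function('F')(m, v) = Add(-2, Add(m, v)) = Add(-2, m, v))
Function('Q')(z) = Mul(Rational(1, 5), z) (Function('Q')(z) = Mul(Rational(1, 5), Mul(Pow(z, -1), Pow(z, 2))) = Mul(Rational(1, 5), z))
Add(Add(Function('F')(-93, t), 32048), Function('Q')(36)) = Add(Add(Add(-2, -93, 168), 32048), Mul(Rational(1, 5), 36)) = Add(Add(73, 32048), Rational(36, 5)) = Add(32121, Rational(36, 5)) = Rational(160641, 5)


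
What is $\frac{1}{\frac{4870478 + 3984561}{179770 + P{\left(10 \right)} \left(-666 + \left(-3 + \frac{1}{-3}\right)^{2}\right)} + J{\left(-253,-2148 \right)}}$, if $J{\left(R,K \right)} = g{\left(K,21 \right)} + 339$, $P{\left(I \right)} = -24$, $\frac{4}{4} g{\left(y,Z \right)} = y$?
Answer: $- \frac{586462}{1034344641} \approx -0.00056699$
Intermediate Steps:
$g{\left(y,Z \right)} = y$
$J{\left(R,K \right)} = 339 + K$ ($J{\left(R,K \right)} = K + 339 = 339 + K$)
$\frac{1}{\frac{4870478 + 3984561}{179770 + P{\left(10 \right)} \left(-666 + \left(-3 + \frac{1}{-3}\right)^{2}\right)} + J{\left(-253,-2148 \right)}} = \frac{1}{\frac{4870478 + 3984561}{179770 - 24 \left(-666 + \left(-3 + \frac{1}{-3}\right)^{2}\right)} + \left(339 - 2148\right)} = \frac{1}{\frac{8855039}{179770 - 24 \left(-666 + \left(-3 - \frac{1}{3}\right)^{2}\right)} - 1809} = \frac{1}{\frac{8855039}{179770 - 24 \left(-666 + \left(- \frac{10}{3}\right)^{2}\right)} - 1809} = \frac{1}{\frac{8855039}{179770 - 24 \left(-666 + \frac{100}{9}\right)} - 1809} = \frac{1}{\frac{8855039}{179770 - - \frac{47152}{3}} - 1809} = \frac{1}{\frac{8855039}{179770 + \frac{47152}{3}} - 1809} = \frac{1}{\frac{8855039}{\frac{586462}{3}} - 1809} = \frac{1}{8855039 \cdot \frac{3}{586462} - 1809} = \frac{1}{\frac{26565117}{586462} - 1809} = \frac{1}{- \frac{1034344641}{586462}} = - \frac{586462}{1034344641}$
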